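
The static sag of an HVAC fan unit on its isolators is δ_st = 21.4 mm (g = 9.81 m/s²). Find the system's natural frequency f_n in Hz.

ω_n = √(g/δ_st) = √(9.81/0.0214) = √458.4 = 21.41 rad/s.
f_n = ω_n/(2π) = 21.41/6.283 = 3.408 Hz.

3.41 Hz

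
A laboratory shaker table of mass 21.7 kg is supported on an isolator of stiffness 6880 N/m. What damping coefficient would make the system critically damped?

c_c = 2√(k·m) = 2√(6880 × 21.7) = 2 × 386.4 = 772.8 N·s/m.

773 N·s/m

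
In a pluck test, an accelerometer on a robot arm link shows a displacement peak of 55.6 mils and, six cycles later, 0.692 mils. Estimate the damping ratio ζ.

0.116

Logarithmic decrement δ = (1/n)·ln(x₀/x_n) = (1/6)·ln(55.6/0.692) = (1/6)·ln(80.35) = 0.7311.
ζ = δ/√(4π² + δ²) = 0.7311/√(39.48 + 0.534) = 0.7311/6.326 = 0.1156.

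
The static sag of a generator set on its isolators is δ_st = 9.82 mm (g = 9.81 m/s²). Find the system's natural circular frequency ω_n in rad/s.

31.6 rad/s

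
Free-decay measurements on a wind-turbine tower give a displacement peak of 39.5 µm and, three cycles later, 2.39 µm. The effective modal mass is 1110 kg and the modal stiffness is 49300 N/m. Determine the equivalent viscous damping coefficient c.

Logarithmic decrement δ = (1/n)·ln(x₀/x_n) = (1/3)·ln(39.5/2.39) = (1/3)·ln(16.53) = 0.9350.
ζ = δ/√(4π² + δ²) = 0.9350/√(39.48 + 0.874) = 0.9350/6.352 = 0.1472.
c = ζ · 2√(km) = 0.1472 × 2√(49300 × 1110) = 0.1472 × 14790 = 2178 N·s/m.

2180 N·s/m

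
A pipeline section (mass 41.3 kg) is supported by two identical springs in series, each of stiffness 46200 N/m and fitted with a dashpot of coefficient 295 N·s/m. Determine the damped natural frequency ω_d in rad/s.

23.4 rad/s

Series springs: 1/k_eq = 2/46200, so k_eq = 46200/2 = 23100 N/m.
ω_n = √(k_eq/m) = √(23100/41.3) = 23.65 rad/s.
Critical damping c_c = 2√(k_eq·m) = 2√(23100 × 41.3) = 1953 N·s/m, so ζ = c/c_c = 295/1953 = 0.1510.
ω_d = ω_n√(1 − ζ²) = 23.65 × √(1 − 0.0228) = 23.38 rad/s.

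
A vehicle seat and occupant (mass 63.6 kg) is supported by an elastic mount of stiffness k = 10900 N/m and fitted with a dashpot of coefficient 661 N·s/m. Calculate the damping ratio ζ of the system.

ω_n = √(k/m) = √(10900/63.6) = 13.09 rad/s.
Critical damping c_c = 2√(k·m) = 2√(10900 × 63.6) = 1665 N·s/m, so ζ = c/c_c = 661/1665 = 0.3969.

0.397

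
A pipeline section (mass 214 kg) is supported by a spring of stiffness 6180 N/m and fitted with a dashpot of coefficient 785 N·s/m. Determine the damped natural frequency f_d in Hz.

0.804 Hz

ω_n = √(k/m) = √(6180/214) = 5.374 rad/s.
Critical damping c_c = 2√(k·m) = 2√(6180 × 214) = 2300 N·s/m, so ζ = c/c_c = 785/2300 = 0.3413.
ω_d = ω_n√(1 − ζ²) = 5.374 × √(1 − 0.116) = 5.051 rad/s.
f_d = ω_d/(2π) = 0.8039 Hz.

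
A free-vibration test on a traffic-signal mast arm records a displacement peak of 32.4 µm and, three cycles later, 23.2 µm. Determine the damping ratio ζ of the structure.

0.0177

Logarithmic decrement δ = (1/n)·ln(x₀/x_n) = (1/3)·ln(32.4/23.2) = (1/3)·ln(1.397) = 0.1113.
ζ = δ/√(4π² + δ²) = 0.1113/√(39.48 + 0.0124) = 0.1113/6.284 = 0.01772.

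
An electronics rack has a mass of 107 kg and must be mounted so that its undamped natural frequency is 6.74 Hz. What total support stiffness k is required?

ω_n = 2πf_n = 2π × 6.74 = 42.35 rad/s.
k = m·ω_n² = 107 × 42.35² = 107 × 1793 = 191900 N/m.

192000 N/m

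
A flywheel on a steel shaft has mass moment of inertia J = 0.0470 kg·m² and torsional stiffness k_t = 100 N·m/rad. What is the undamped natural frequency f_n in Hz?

7.34 Hz

ω_n = √(k_t/J) = √(100/0.0470) = √2128 = 46.13 rad/s.
f_n = ω_n/(2π) = 46.13/6.283 = 7.341 Hz.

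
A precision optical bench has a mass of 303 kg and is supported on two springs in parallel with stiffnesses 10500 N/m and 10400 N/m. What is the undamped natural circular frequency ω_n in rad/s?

Parallel springs add: k_eq = 10500 + 10400 = 20900 N/m.
ω_n = √(k_eq/m) = √(20900/303) = √68.98 = 8.305 rad/s.

8.31 rad/s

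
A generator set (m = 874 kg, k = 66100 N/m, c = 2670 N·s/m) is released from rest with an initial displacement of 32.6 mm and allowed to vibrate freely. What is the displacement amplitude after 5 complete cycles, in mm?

ζ = c/(2√(km)) = 2670/(2√(66100 × 874)) = 2670/15200 = 0.1756.
Logarithmic decrement δ = 2πζ/√(1 − ζ²) = 2π × 0.1756/√(1 − 0.0308) = 1.121.
After n cycles, x_n/x₀ = e^(−nδ), so x_5 = 32.6 × e^(−5 × 1.121) = 32.6 × 0.003679 = 0.1199 mm.

0.120 mm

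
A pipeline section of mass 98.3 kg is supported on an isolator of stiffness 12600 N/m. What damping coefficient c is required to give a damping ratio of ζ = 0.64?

1420 N·s/m

c_c = 2√(k·m) = 2√(12600 × 98.3) = 2226 N·s/m.
c = ζ·c_c = 0.64 × 2226 = 1425 N·s/m.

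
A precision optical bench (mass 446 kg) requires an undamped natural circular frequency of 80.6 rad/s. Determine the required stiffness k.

k = m·ω_n² = 446 × 80.60² = 446 × 6496 = 2897000 N/m.

2900000 N/m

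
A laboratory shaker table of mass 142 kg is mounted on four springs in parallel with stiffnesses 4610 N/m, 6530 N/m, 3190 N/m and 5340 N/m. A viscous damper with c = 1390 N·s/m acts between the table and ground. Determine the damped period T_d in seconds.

0.587 s

Parallel springs add: k_eq = 4610 + 6530 + 3190 + 5340 = 19670 N/m.
ω_n = √(k_eq/m) = √(19670/142) = 11.77 rad/s.
Critical damping c_c = 2√(k_eq·m) = 2√(19670 × 142) = 3343 N·s/m, so ζ = c/c_c = 1390/3343 = 0.4159.
ω_d = ω_n√(1 − ζ²) = 11.77 × √(1 − 0.173) = 10.70 rad/s.
T_d = 2π/ω_d = 0.5870 s.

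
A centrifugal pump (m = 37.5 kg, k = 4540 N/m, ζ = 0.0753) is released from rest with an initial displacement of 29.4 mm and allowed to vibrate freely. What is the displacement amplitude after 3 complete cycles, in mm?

7.08 mm

Logarithmic decrement δ = 2πζ/√(1 − ζ²) = 2π × 0.07530/√(1 − 0.00567) = 0.4745.
After n cycles, x_n/x₀ = e^(−nδ), so x_3 = 29.4 × e^(−3 × 0.4745) = 29.4 × 0.2409 = 7.082 mm.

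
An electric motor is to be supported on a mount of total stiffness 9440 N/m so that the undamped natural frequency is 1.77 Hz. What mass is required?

ω_n = 2πf_n = 2π × 1.77 = 11.12 rad/s.
m = k/ω_n² = 9440/11.12² = 9440/123.7 = 76.32 kg.

76.3 kg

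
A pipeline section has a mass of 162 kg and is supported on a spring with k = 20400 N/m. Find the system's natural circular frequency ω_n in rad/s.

11.2 rad/s

ω_n = √(k/m) = √(20400/162) = √125.9 = 11.22 rad/s.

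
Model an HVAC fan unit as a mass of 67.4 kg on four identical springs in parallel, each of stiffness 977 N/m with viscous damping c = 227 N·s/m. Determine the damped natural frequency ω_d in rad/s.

Parallel springs add: k_eq = 4 × 977 = 3908 N/m.
ω_n = √(k_eq/m) = √(3908/67.4) = 7.615 rad/s.
Critical damping c_c = 2√(k_eq·m) = 2√(3908 × 67.4) = 1026 N·s/m, so ζ = c/c_c = 227/1026 = 0.2212.
ω_d = ω_n√(1 − ζ²) = 7.615 × √(1 − 0.0489) = 7.426 rad/s.

7.43 rad/s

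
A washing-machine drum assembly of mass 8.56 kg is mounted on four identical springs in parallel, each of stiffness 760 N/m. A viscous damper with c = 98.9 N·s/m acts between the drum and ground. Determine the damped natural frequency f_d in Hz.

2.85 Hz

Parallel springs add: k_eq = 4 × 760 = 3040 N/m.
ω_n = √(k_eq/m) = √(3040/8.56) = 18.85 rad/s.
Critical damping c_c = 2√(k_eq·m) = 2√(3040 × 8.56) = 322.6 N·s/m, so ζ = c/c_c = 98.9/322.6 = 0.3065.
ω_d = ω_n√(1 − ζ²) = 18.85 × √(1 − 0.0940) = 17.94 rad/s.
f_d = ω_d/(2π) = 2.855 Hz.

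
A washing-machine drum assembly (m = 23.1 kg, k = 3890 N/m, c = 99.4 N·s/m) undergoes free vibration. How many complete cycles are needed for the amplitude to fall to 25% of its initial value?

ζ = c/(2√(km)) = 99.4/(2√(3890 × 23.1)) = 99.4/599.5 = 0.1658.
Logarithmic decrement δ = 2πζ/√(1 − ζ²) = 2π × 0.1658/√(1 − 0.0275) = 1.056.
x_n/x₀ = e^(−nδ) ≤ 0.25; take ln: n ≥ ln(1/0.25)/δ = 1.386/1.056 = 1.312.
So 2 complete cycles are required.

2 cycles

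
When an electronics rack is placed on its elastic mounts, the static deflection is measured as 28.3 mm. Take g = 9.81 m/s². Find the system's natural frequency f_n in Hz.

2.96 Hz

ω_n = √(g/δ_st) = √(9.81/0.0283) = √346.6 = 18.62 rad/s.
f_n = ω_n/(2π) = 18.62/6.283 = 2.963 Hz.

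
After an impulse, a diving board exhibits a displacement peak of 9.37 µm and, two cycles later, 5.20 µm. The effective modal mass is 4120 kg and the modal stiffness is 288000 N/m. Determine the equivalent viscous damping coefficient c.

3220 N·s/m

Logarithmic decrement δ = (1/n)·ln(x₀/x_n) = (1/2)·ln(9.37/5.20) = (1/2)·ln(1.802) = 0.2944.
ζ = δ/√(4π² + δ²) = 0.2944/√(39.48 + 0.0867) = 0.2944/6.290 = 0.04681.
c = ζ · 2√(km) = 0.04681 × 2√(288000 × 4120) = 0.04681 × 68890 = 3225 N·s/m.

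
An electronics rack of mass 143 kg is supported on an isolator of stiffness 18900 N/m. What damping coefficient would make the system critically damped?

c_c = 2√(k·m) = 2√(18900 × 143) = 2 × 1644 = 3288 N·s/m.

3290 N·s/m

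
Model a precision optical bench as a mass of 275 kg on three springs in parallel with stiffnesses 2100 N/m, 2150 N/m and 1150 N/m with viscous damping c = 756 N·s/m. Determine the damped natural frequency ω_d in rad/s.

Parallel springs add: k_eq = 2100 + 2150 + 1150 = 5400 N/m.
ω_n = √(k_eq/m) = √(5400/275) = 4.431 rad/s.
Critical damping c_c = 2√(k_eq·m) = 2√(5400 × 275) = 2437 N·s/m, so ζ = c/c_c = 756/2437 = 0.3102.
ω_d = ω_n√(1 − ζ²) = 4.431 × √(1 − 0.0962) = 4.213 rad/s.

4.21 rad/s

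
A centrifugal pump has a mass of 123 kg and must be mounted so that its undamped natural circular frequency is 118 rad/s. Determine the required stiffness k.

1710000 N/m

k = m·ω_n² = 123 × 118.0² = 123 × 13920 = 1713000 N/m.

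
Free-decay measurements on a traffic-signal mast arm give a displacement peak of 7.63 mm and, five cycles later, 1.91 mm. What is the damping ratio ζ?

Logarithmic decrement δ = (1/n)·ln(x₀/x_n) = (1/5)·ln(7.63/1.91) = (1/5)·ln(3.995) = 0.2770.
ζ = δ/√(4π² + δ²) = 0.2770/√(39.48 + 0.0767) = 0.2770/6.289 = 0.04404.

0.0440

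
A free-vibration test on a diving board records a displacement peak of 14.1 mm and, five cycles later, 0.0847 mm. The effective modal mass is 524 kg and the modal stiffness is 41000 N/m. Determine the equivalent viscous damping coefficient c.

1490 N·s/m

Logarithmic decrement δ = (1/n)·ln(x₀/x_n) = (1/5)·ln(14.1/0.0847) = (1/5)·ln(166.5) = 1.023.
ζ = δ/√(4π² + δ²) = 1.023/√(39.48 + 1.05) = 1.023/6.366 = 0.1607.
c = ζ · 2√(km) = 0.1607 × 2√(41000 × 524) = 0.1607 × 9270 = 1490 N·s/m.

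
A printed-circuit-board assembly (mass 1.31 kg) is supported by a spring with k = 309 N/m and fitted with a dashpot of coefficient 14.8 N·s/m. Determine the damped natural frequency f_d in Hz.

2.27 Hz

ω_n = √(k/m) = √(309.0/1.31) = 15.36 rad/s.
Critical damping c_c = 2√(k·m) = 2√(309.0 × 1.31) = 40.24 N·s/m, so ζ = c/c_c = 14.8/40.24 = 0.3678.
ω_d = ω_n√(1 − ζ²) = 15.36 × √(1 − 0.135) = 14.28 rad/s.
f_d = ω_d/(2π) = 2.273 Hz.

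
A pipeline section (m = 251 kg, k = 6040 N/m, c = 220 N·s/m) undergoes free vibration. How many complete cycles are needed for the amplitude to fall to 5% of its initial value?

6 cycles

ζ = c/(2√(km)) = 220/(2√(6040 × 251)) = 220/2463 = 0.08934.
Logarithmic decrement δ = 2πζ/√(1 − ζ²) = 2π × 0.08934/√(1 − 0.00798) = 0.5636.
x_n/x₀ = e^(−nδ) ≤ 0.05; take ln: n ≥ ln(1/0.05)/δ = 2.996/0.5636 = 5.316.
So 6 complete cycles are required.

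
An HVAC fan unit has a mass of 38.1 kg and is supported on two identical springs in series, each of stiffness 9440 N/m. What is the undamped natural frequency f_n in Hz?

1.77 Hz

Series springs: 1/k_eq = 2/9440, so k_eq = 9440/2 = 4720 N/m.
ω_n = √(k_eq/m) = √(4720/38.1) = √123.9 = 11.13 rad/s.
f_n = ω_n/(2π) = 11.13/6.283 = 1.771 Hz.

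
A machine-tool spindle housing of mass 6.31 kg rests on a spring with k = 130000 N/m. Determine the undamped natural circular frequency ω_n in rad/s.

144 rad/s

ω_n = √(k/m) = √(130000/6.31) = √20600 = 143.5 rad/s.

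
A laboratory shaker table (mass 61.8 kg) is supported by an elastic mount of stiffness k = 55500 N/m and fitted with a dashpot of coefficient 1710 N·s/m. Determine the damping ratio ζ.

0.462

ω_n = √(k/m) = √(55500/61.8) = 29.97 rad/s.
Critical damping c_c = 2√(k·m) = 2√(55500 × 61.8) = 3704 N·s/m, so ζ = c/c_c = 1710/3704 = 0.4617.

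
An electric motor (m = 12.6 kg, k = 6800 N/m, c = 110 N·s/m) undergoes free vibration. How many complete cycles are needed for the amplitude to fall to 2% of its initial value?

4 cycles

ζ = c/(2√(km)) = 110/(2√(6800 × 12.6)) = 110/585.4 = 0.1879.
Logarithmic decrement δ = 2πζ/√(1 − ζ²) = 2π × 0.1879/√(1 − 0.0353) = 1.202.
x_n/x₀ = e^(−nδ) ≤ 0.02; take ln: n ≥ ln(1/0.02)/δ = 3.912/1.202 = 3.255.
So 4 complete cycles are required.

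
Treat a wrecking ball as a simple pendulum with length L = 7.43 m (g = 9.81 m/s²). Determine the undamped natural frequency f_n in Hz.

0.183 Hz

For a simple pendulum ω_n = √(g/L) = √(9.81/7.43) = √1.320 = 1.149 rad/s.
f_n = ω_n/(2π) = 1.149/6.283 = 0.1829 Hz.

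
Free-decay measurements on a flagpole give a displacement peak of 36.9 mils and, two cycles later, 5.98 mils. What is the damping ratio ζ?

Logarithmic decrement δ = (1/n)·ln(x₀/x_n) = (1/2)·ln(36.9/5.98) = (1/2)·ln(6.171) = 0.9099.
ζ = δ/√(4π² + δ²) = 0.9099/√(39.48 + 0.828) = 0.9099/6.349 = 0.1433.

0.143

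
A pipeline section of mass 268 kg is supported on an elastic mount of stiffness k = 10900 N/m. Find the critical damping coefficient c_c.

c_c = 2√(k·m) = 2√(10900 × 268) = 2 × 1709 = 3418 N·s/m.

3420 N·s/m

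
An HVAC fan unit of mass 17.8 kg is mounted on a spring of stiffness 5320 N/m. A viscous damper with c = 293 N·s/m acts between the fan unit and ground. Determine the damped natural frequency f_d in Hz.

ω_n = √(k/m) = √(5320/17.8) = 17.29 rad/s.
Critical damping c_c = 2√(k·m) = 2√(5320 × 17.8) = 615.5 N·s/m, so ζ = c/c_c = 293/615.5 = 0.4761.
ω_d = ω_n√(1 − ζ²) = 17.29 × √(1 − 0.227) = 15.20 rad/s.
f_d = ω_d/(2π) = 2.420 Hz.

2.42 Hz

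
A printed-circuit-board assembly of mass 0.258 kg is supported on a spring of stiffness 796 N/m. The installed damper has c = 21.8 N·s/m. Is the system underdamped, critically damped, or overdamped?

underdamped

c_c = 2√(k·m) = 28.66 N·s/m; ζ = c/c_c = 21.8/28.66 = 0.761.
Since ζ < 1 the system is underdamped.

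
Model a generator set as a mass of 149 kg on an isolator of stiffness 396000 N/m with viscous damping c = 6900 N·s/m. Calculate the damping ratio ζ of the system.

0.449

ω_n = √(k/m) = √(396000/149) = 51.55 rad/s.
Critical damping c_c = 2√(k·m) = 2√(396000 × 149) = 15360 N·s/m, so ζ = c/c_c = 6900/15360 = 0.4491.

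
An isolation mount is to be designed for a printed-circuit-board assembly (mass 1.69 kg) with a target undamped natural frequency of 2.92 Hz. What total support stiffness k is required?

569 N/m

ω_n = 2πf_n = 2π × 2.92 = 18.35 rad/s.
k = m·ω_n² = 1.69 × 18.35² = 1.69 × 336.6 = 568.9 N/m.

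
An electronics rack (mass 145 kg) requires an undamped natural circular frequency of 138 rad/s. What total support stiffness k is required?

k = m·ω_n² = 145 × 138.0² = 145 × 19040 = 2761000 N/m.

2760000 N/m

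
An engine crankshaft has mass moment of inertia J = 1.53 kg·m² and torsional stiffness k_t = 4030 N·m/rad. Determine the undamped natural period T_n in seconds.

ω_n = √(k_t/J) = √(4030/1.53) = √2634 = 51.32 rad/s.
T_n = 2π/ω_n = 6.283/51.32 = 0.1224 s.

0.122 s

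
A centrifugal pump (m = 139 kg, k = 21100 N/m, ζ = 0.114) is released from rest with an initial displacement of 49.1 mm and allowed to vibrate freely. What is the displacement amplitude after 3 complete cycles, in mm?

5.65 mm

Logarithmic decrement δ = 2πζ/√(1 − ζ²) = 2π × 0.1140/√(1 − 0.0130) = 0.7210.
After n cycles, x_n/x₀ = e^(−nδ), so x_3 = 49.1 × e^(−3 × 0.7210) = 49.1 × 0.1150 = 5.646 mm.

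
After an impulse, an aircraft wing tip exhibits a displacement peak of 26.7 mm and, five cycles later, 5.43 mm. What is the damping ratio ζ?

Logarithmic decrement δ = (1/n)·ln(x₀/x_n) = (1/5)·ln(26.7/5.43) = (1/5)·ln(4.917) = 0.3185.
ζ = δ/√(4π² + δ²) = 0.3185/√(39.48 + 0.101) = 0.3185/6.291 = 0.05063.

0.0506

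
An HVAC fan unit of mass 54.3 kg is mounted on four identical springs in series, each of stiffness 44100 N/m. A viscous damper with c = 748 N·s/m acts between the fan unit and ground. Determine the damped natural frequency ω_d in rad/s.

Series springs: 1/k_eq = 4/44100, so k_eq = 44100/4 = 11020 N/m.
ω_n = √(k_eq/m) = √(11020/54.3) = 14.25 rad/s.
Critical damping c_c = 2√(k_eq·m) = 2√(11020 × 54.3) = 1547 N·s/m, so ζ = c/c_c = 748/1547 = 0.4834.
ω_d = ω_n√(1 − ζ²) = 14.25 × √(1 − 0.234) = 12.47 rad/s.

12.5 rad/s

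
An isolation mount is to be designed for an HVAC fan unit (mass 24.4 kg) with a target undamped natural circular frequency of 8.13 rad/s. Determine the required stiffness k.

k = m·ω_n² = 24.4 × 8.130² = 24.4 × 66.10 = 1613 N/m.

1610 N/m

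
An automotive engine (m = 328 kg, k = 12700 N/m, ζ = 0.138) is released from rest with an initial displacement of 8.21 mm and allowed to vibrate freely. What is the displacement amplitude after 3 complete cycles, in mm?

0.594 mm

Logarithmic decrement δ = 2πζ/√(1 − ζ²) = 2π × 0.1380/√(1 − 0.0190) = 0.8755.
After n cycles, x_n/x₀ = e^(−nδ), so x_3 = 8.21 × e^(−3 × 0.8755) = 8.21 × 0.07234 = 0.5939 mm.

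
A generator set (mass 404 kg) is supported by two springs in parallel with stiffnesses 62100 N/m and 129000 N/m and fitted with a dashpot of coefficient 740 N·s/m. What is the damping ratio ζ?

0.0421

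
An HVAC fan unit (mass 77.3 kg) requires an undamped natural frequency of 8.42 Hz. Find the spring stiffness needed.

216000 N/m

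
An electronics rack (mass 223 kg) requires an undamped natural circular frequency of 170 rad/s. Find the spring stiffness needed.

k = m·ω_n² = 223 × 170.0² = 223 × 28900 = 6445000 N/m.

6440000 N/m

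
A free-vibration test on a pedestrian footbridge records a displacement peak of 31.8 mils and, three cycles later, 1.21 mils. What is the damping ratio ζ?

Logarithmic decrement δ = (1/n)·ln(x₀/x_n) = (1/3)·ln(31.8/1.21) = (1/3)·ln(26.28) = 1.090.
ζ = δ/√(4π² + δ²) = 1.090/√(39.48 + 1.19) = 1.090/6.377 = 0.1709.

0.171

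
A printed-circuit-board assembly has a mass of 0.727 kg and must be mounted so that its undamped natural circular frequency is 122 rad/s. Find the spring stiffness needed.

k = m·ω_n² = 0.727 × 122.0² = 0.727 × 14880 = 10820 N/m.

10800 N/m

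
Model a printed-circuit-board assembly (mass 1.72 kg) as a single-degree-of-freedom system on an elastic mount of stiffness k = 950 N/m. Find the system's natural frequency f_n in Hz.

ω_n = √(k/m) = √(950.0/1.72) = √552.3 = 23.50 rad/s.
f_n = ω_n/(2π) = 23.50/6.283 = 3.740 Hz.

3.74 Hz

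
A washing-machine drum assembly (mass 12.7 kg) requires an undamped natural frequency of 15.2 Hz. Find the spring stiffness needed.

ω_n = 2πf_n = 2π × 15.2 = 95.50 rad/s.
k = m·ω_n² = 12.7 × 95.50² = 12.7 × 9121 = 115800 N/m.

116000 N/m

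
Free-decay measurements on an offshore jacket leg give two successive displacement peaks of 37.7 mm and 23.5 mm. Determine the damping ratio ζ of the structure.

0.0750

Logarithmic decrement δ = (1/n)·ln(x₀/x_n) = (1/1)·ln(37.7/23.5) = (1/1)·ln(1.604) = 0.4727.
ζ = δ/√(4π² + δ²) = 0.4727/√(39.48 + 0.223) = 0.4727/6.301 = 0.07501.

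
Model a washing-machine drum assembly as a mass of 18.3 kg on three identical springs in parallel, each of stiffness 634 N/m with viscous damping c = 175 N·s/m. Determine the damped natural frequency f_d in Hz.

1.43 Hz

Parallel springs add: k_eq = 3 × 634 = 1902 N/m.
ω_n = √(k_eq/m) = √(1902/18.3) = 10.19 rad/s.
Critical damping c_c = 2√(k_eq·m) = 2√(1902 × 18.3) = 373.1 N·s/m, so ζ = c/c_c = 175/373.1 = 0.4690.
ω_d = ω_n√(1 − ζ²) = 10.19 × √(1 − 0.220) = 9.004 rad/s.
f_d = ω_d/(2π) = 1.433 Hz.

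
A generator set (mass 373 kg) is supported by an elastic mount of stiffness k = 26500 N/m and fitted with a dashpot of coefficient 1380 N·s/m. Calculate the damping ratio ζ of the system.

0.219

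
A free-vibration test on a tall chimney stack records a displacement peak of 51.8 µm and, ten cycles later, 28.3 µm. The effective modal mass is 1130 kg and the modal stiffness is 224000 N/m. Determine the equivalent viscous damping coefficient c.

306 N·s/m

Logarithmic decrement δ = (1/n)·ln(x₀/x_n) = (1/10)·ln(51.8/28.3) = (1/10)·ln(1.830) = 0.06045.
ζ = δ/√(4π² + δ²) = 0.06045/√(39.48 + 0.00365) = 0.06045/6.283 = 0.009621.
c = ζ · 2√(km) = 0.009621 × 2√(224000 × 1130) = 0.009621 × 31820 = 306.1 N·s/m.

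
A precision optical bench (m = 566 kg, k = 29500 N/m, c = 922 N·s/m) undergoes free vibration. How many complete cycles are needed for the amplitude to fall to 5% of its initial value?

ζ = c/(2√(km)) = 922/(2√(29500 × 566)) = 922/8172 = 0.1128.
Logarithmic decrement δ = 2πζ/√(1 − ζ²) = 2π × 0.1128/√(1 − 0.0127) = 0.7134.
x_n/x₀ = e^(−nδ) ≤ 0.05; take ln: n ≥ ln(1/0.05)/δ = 2.996/0.7134 = 4.199.
So 5 complete cycles are required.

5 cycles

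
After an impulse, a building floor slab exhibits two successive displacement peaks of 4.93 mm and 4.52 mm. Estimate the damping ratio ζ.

0.0138

Logarithmic decrement δ = (1/n)·ln(x₀/x_n) = (1/1)·ln(4.93/4.52) = (1/1)·ln(1.091) = 0.08683.
ζ = δ/√(4π² + δ²) = 0.08683/√(39.48 + 0.00754) = 0.08683/6.284 = 0.01382.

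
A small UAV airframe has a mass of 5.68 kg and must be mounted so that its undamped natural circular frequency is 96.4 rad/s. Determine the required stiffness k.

52800 N/m

k = m·ω_n² = 5.68 × 96.40² = 5.68 × 9293 = 52780 N/m.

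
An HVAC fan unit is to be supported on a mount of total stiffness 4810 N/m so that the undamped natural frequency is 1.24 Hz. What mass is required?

79.2 kg

ω_n = 2πf_n = 2π × 1.24 = 7.791 rad/s.
m = k/ω_n² = 4810/7.791² = 4810/60.70 = 79.24 kg.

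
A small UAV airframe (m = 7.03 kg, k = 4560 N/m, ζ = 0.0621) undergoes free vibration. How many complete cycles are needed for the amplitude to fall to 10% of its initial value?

6 cycles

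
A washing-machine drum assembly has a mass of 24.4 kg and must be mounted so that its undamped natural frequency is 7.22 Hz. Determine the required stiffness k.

50200 N/m

ω_n = 2πf_n = 2π × 7.22 = 45.36 rad/s.
k = m·ω_n² = 24.4 × 45.36² = 24.4 × 2058 = 50210 N/m.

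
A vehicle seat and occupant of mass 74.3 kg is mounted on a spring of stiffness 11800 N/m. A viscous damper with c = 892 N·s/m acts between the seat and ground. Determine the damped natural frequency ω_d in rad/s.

11.1 rad/s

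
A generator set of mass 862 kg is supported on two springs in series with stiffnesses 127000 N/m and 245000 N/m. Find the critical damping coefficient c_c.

Series springs: 1/k_eq = 1/127000 + 1/245000 = 1.196×10^-5, so k_eq = 83640 N/m.
c_c = 2√(k_eq·m) = 2√(83640 × 862) = 2 × 8491 = 16980 N·s/m.

17000 N·s/m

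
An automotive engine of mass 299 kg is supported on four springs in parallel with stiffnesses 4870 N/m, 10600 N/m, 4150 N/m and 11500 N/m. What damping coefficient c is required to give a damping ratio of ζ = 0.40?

2440 N·s/m

Parallel springs add: k_eq = 4870 + 10600 + 4150 + 11500 = 31120 N/m.
c_c = 2√(k_eq·m) = 2√(31120 × 299) = 6101 N·s/m.
c = ζ·c_c = 0.40 × 6101 = 2440 N·s/m.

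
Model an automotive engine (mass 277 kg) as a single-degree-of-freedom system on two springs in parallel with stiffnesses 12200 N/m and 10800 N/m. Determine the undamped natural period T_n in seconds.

0.690 s

Parallel springs add: k_eq = 12200 + 10800 = 23000 N/m.
ω_n = √(k_eq/m) = √(23000/277) = √83.03 = 9.112 rad/s.
T_n = 2π/ω_n = 6.283/9.112 = 0.6895 s.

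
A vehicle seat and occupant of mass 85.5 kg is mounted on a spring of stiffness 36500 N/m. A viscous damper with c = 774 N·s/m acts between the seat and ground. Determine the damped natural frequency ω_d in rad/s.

20.2 rad/s

ω_n = √(k/m) = √(36500/85.5) = 20.66 rad/s.
Critical damping c_c = 2√(k·m) = 2√(36500 × 85.5) = 3533 N·s/m, so ζ = c/c_c = 774/3533 = 0.2191.
ω_d = ω_n√(1 − ζ²) = 20.66 × √(1 − 0.0480) = 20.16 rad/s.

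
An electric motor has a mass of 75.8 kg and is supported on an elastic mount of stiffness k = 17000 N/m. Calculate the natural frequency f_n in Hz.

ω_n = √(k/m) = √(17000/75.8) = √224.3 = 14.98 rad/s.
f_n = ω_n/(2π) = 14.98/6.283 = 2.383 Hz.

2.38 Hz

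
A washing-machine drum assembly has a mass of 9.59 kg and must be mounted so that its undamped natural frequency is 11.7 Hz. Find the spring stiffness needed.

51800 N/m

ω_n = 2πf_n = 2π × 11.7 = 73.51 rad/s.
k = m·ω_n² = 9.59 × 73.51² = 9.59 × 5404 = 51830 N/m.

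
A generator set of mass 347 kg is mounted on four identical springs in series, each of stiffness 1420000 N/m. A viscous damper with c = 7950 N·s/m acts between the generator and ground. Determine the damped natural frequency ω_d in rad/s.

29.9 rad/s

Series springs: 1/k_eq = 4/1420000, so k_eq = 1420000/4 = 355000 N/m.
ω_n = √(k_eq/m) = √(355000/347) = 31.99 rad/s.
Critical damping c_c = 2√(k_eq·m) = 2√(355000 × 347) = 22200 N·s/m, so ζ = c/c_c = 7950/22200 = 0.3581.
ω_d = ω_n√(1 − ζ²) = 31.99 × √(1 − 0.128) = 29.86 rad/s.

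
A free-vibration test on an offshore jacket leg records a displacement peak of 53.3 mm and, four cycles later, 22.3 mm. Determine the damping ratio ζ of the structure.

Logarithmic decrement δ = (1/n)·ln(x₀/x_n) = (1/4)·ln(53.3/22.3) = (1/4)·ln(2.390) = 0.2178.
ζ = δ/√(4π² + δ²) = 0.2178/√(39.48 + 0.0475) = 0.2178/6.287 = 0.03465.

0.0346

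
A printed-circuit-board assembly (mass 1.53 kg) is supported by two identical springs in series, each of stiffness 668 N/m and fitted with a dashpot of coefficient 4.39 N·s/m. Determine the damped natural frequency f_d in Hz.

2.34 Hz

Series springs: 1/k_eq = 2/668, so k_eq = 668/2 = 334.0 N/m.
ω_n = √(k_eq/m) = √(334.0/1.53) = 14.78 rad/s.
Critical damping c_c = 2√(k_eq·m) = 2√(334.0 × 1.53) = 45.21 N·s/m, so ζ = c/c_c = 4.39/45.21 = 0.09710.
ω_d = ω_n√(1 − ζ²) = 14.78 × √(1 − 0.00943) = 14.71 rad/s.
f_d = ω_d/(2π) = 2.340 Hz.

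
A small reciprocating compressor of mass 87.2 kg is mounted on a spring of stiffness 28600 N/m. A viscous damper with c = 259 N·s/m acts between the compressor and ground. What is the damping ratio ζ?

0.0820

ω_n = √(k/m) = √(28600/87.2) = 18.11 rad/s.
Critical damping c_c = 2√(k·m) = 2√(28600 × 87.2) = 3158 N·s/m, so ζ = c/c_c = 259/3158 = 0.08200.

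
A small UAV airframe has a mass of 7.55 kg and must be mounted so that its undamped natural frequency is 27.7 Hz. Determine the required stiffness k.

229000 N/m

ω_n = 2πf_n = 2π × 27.7 = 174.0 rad/s.
k = m·ω_n² = 7.55 × 174.0² = 7.55 × 30290 = 228700 N/m.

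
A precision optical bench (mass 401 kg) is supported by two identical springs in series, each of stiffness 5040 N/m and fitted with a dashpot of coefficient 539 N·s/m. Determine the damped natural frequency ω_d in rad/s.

Series springs: 1/k_eq = 2/5040, so k_eq = 5040/2 = 2520 N/m.
ω_n = √(k_eq/m) = √(2520/401) = 2.507 rad/s.
Critical damping c_c = 2√(k_eq·m) = 2√(2520 × 401) = 2010 N·s/m, so ζ = c/c_c = 539/2010 = 0.2681.
ω_d = ω_n√(1 − ζ²) = 2.507 × √(1 − 0.0719) = 2.415 rad/s.

2.42 rad/s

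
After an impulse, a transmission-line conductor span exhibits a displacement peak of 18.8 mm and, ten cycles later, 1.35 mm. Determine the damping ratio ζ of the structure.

0.0419

Logarithmic decrement δ = (1/n)·ln(x₀/x_n) = (1/10)·ln(18.8/1.35) = (1/10)·ln(13.93) = 0.2634.
ζ = δ/√(4π² + δ²) = 0.2634/√(39.48 + 0.0694) = 0.2634/6.289 = 0.04188.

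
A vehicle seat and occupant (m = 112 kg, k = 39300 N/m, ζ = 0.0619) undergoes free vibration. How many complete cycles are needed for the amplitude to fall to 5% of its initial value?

8 cycles

Logarithmic decrement δ = 2πζ/√(1 − ζ²) = 2π × 0.06190/√(1 − 0.00383) = 0.3897.
x_n/x₀ = e^(−nδ) ≤ 0.05; take ln: n ≥ ln(1/0.05)/δ = 2.996/0.3897 = 7.688.
So 8 complete cycles are required.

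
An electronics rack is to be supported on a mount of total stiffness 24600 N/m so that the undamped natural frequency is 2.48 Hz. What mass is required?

101 kg

ω_n = 2πf_n = 2π × 2.48 = 15.58 rad/s.
m = k/ω_n² = 24600/15.58² = 24600/242.8 = 101.3 kg.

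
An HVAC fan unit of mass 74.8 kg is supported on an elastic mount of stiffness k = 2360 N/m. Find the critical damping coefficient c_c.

840 N·s/m

c_c = 2√(k·m) = 2√(2360 × 74.8) = 2 × 420.2 = 840.3 N·s/m.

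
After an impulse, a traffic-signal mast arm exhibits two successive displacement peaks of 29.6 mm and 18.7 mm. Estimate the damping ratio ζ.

Logarithmic decrement δ = (1/n)·ln(x₀/x_n) = (1/1)·ln(29.6/18.7) = (1/1)·ln(1.583) = 0.4593.
ζ = δ/√(4π² + δ²) = 0.4593/√(39.48 + 0.211) = 0.4593/6.300 = 0.07290.

0.0729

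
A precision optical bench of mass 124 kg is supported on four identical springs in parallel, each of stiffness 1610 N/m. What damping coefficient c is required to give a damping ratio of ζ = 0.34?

608 N·s/m

Parallel springs add: k_eq = 4 × 1610 = 6440 N/m.
c_c = 2√(k_eq·m) = 2√(6440 × 124) = 1787 N·s/m.
c = ζ·c_c = 0.34 × 1787 = 607.7 N·s/m.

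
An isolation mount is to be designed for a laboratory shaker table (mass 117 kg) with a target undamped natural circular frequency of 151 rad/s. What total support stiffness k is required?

2670000 N/m

k = m·ω_n² = 117 × 151.0² = 117 × 22800 = 2668000 N/m.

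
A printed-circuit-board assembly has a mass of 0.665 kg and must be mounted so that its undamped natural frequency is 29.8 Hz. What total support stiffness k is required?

ω_n = 2πf_n = 2π × 29.8 = 187.2 rad/s.
k = m·ω_n² = 0.665 × 187.2² = 0.665 × 35060 = 23310 N/m.

23300 N/m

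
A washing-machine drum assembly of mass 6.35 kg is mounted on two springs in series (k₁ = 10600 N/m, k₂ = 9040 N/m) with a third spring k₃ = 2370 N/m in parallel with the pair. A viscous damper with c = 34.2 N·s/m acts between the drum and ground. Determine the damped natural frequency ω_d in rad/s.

33.7 rad/s

Series pair: k_s = k₁k₂/(k₁+k₂) = (10600)(9040)/(10600 + 9040) = 4879 N/m. In parallel with k₃: k_eq = 4879 + 2370 = 7249 N/m.
ω_n = √(k_eq/m) = √(7249/6.35) = 33.79 rad/s.
Critical damping c_c = 2√(k_eq·m) = 2√(7249 × 6.35) = 429.1 N·s/m, so ζ = c/c_c = 34.2/429.1 = 0.07970.
ω_d = ω_n√(1 − ζ²) = 33.79 × √(1 − 0.00635) = 33.68 rad/s.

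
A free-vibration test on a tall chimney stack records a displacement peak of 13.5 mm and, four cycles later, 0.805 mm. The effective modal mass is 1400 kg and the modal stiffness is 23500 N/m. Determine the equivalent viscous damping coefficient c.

Logarithmic decrement δ = (1/n)·ln(x₀/x_n) = (1/4)·ln(13.5/0.805) = (1/4)·ln(16.77) = 0.7049.
ζ = δ/√(4π² + δ²) = 0.7049/√(39.48 + 0.497) = 0.7049/6.323 = 0.1115.
c = ζ · 2√(km) = 0.1115 × 2√(23500 × 1400) = 0.1115 × 11470 = 1279 N·s/m.

1280 N·s/m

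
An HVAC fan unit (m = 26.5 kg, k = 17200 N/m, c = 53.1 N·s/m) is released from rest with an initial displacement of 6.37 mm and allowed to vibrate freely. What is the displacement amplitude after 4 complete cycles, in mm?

2.37 mm

ζ = c/(2√(km)) = 53.1/(2√(17200 × 26.5)) = 53.1/1350 = 0.03933.
Logarithmic decrement δ = 2πζ/√(1 − ζ²) = 2π × 0.03933/√(1 − 0.00155) = 0.2473.
After n cycles, x_n/x₀ = e^(−nδ), so x_4 = 6.37 × e^(−4 × 0.2473) = 6.37 × 0.3719 = 2.369 mm.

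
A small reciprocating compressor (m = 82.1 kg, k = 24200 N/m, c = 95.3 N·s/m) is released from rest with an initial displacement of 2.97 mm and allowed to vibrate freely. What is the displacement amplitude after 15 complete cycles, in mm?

ζ = c/(2√(km)) = 95.3/(2√(24200 × 82.1)) = 95.3/2819 = 0.03381.
Logarithmic decrement δ = 2πζ/√(1 − ζ²) = 2π × 0.03381/√(1 − 0.00114) = 0.2125.
After n cycles, x_n/x₀ = e^(−nδ), so x_15 = 2.97 × e^(−15 × 0.2125) = 2.97 × 0.04126 = 0.1225 mm.

0.123 mm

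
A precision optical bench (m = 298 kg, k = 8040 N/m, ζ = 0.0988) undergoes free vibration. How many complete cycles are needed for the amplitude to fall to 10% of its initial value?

Logarithmic decrement δ = 2πζ/√(1 − ζ²) = 2π × 0.09880/√(1 − 0.00976) = 0.6238.
x_n/x₀ = e^(−nδ) ≤ 0.1; take ln: n ≥ ln(1/0.1)/δ = 2.303/0.6238 = 3.691.
So 4 complete cycles are required.

4 cycles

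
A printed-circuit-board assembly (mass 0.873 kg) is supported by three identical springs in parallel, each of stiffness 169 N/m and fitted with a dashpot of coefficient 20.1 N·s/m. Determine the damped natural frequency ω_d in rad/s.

21.2 rad/s

Parallel springs add: k_eq = 3 × 169 = 507.0 N/m.
ω_n = √(k_eq/m) = √(507.0/0.873) = 24.10 rad/s.
Critical damping c_c = 2√(k_eq·m) = 2√(507.0 × 0.873) = 42.08 N·s/m, so ζ = c/c_c = 20.1/42.08 = 0.4777.
ω_d = ω_n√(1 − ζ²) = 24.10 × √(1 − 0.228) = 21.17 rad/s.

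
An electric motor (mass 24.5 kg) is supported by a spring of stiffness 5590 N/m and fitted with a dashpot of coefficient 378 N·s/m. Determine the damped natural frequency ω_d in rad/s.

13.0 rad/s

ω_n = √(k/m) = √(5590/24.5) = 15.11 rad/s.
Critical damping c_c = 2√(k·m) = 2√(5590 × 24.5) = 740.1 N·s/m, so ζ = c/c_c = 378/740.1 = 0.5107.
ω_d = ω_n√(1 − ζ²) = 15.11 × √(1 − 0.261) = 12.99 rad/s.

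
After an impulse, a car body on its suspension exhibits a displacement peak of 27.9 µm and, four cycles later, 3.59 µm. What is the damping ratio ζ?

0.0813

Logarithmic decrement δ = (1/n)·ln(x₀/x_n) = (1/4)·ln(27.9/3.59) = (1/4)·ln(7.772) = 0.5126.
ζ = δ/√(4π² + δ²) = 0.5126/√(39.48 + 0.263) = 0.5126/6.304 = 0.08132.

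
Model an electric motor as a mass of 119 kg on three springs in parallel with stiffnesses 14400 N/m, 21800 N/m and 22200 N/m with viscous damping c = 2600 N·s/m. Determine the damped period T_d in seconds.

0.326 s

Parallel springs add: k_eq = 14400 + 21800 + 22200 = 58400 N/m.
ω_n = √(k_eq/m) = √(58400/119) = 22.15 rad/s.
Critical damping c_c = 2√(k_eq·m) = 2√(58400 × 119) = 5272 N·s/m, so ζ = c/c_c = 2600/5272 = 0.4931.
ω_d = ω_n√(1 − ζ²) = 22.15 × √(1 − 0.243) = 19.27 rad/s.
T_d = 2π/ω_d = 0.3260 s.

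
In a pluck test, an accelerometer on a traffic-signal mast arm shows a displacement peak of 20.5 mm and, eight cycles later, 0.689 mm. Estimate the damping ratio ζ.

0.0673

Logarithmic decrement δ = (1/n)·ln(x₀/x_n) = (1/8)·ln(20.5/0.689) = (1/8)·ln(29.75) = 0.4241.
ζ = δ/√(4π² + δ²) = 0.4241/√(39.48 + 0.180) = 0.4241/6.297 = 0.06735.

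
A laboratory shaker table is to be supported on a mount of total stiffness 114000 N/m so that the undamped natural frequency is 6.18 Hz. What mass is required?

75.6 kg

ω_n = 2πf_n = 2π × 6.18 = 38.83 rad/s.
m = k/ω_n² = 114000/38.83² = 114000/1508 = 75.61 kg.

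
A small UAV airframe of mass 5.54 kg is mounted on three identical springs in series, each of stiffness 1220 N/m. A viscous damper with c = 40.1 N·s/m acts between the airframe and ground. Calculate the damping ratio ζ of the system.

0.422

Series springs: 1/k_eq = 3/1220, so k_eq = 1220/3 = 406.7 N/m.
ω_n = √(k_eq/m) = √(406.7/5.54) = 8.568 rad/s.
Critical damping c_c = 2√(k_eq·m) = 2√(406.7 × 5.54) = 94.93 N·s/m, so ζ = c/c_c = 40.1/94.93 = 0.4224.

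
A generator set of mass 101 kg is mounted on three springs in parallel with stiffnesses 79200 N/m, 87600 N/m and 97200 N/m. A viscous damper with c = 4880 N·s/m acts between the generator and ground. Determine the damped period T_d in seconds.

Parallel springs add: k_eq = 79200 + 87600 + 97200 = 264000 N/m.
ω_n = √(k_eq/m) = √(264000/101) = 51.13 rad/s.
Critical damping c_c = 2√(k_eq·m) = 2√(264000 × 101) = 10330 N·s/m, so ζ = c/c_c = 4880/10330 = 0.4725.
ω_d = ω_n√(1 − ζ²) = 51.13 × √(1 − 0.223) = 45.06 rad/s.
T_d = 2π/ω_d = 0.1394 s.

0.139 s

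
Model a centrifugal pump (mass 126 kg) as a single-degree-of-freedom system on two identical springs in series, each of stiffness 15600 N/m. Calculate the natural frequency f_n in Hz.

Series springs: 1/k_eq = 2/15600, so k_eq = 15600/2 = 7800 N/m.
ω_n = √(k_eq/m) = √(7800/126) = √61.90 = 7.868 rad/s.
f_n = ω_n/(2π) = 7.868/6.283 = 1.252 Hz.

1.25 Hz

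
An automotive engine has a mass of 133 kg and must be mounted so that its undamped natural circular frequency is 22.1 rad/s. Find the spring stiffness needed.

65000 N/m

k = m·ω_n² = 133 × 22.10² = 133 × 488.4 = 64960 N/m.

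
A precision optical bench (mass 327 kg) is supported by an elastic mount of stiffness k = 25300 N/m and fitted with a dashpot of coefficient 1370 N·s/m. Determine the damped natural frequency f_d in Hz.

1.36 Hz

ω_n = √(k/m) = √(25300/327) = 8.796 rad/s.
Critical damping c_c = 2√(k·m) = 2√(25300 × 327) = 5753 N·s/m, so ζ = c/c_c = 1370/5753 = 0.2382.
ω_d = ω_n√(1 − ζ²) = 8.796 × √(1 − 0.0567) = 8.543 rad/s.
f_d = ω_d/(2π) = 1.360 Hz.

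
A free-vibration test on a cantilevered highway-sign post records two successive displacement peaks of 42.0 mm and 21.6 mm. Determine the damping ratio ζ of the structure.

0.105

Logarithmic decrement δ = (1/n)·ln(x₀/x_n) = (1/1)·ln(42.0/21.6) = (1/1)·ln(1.944) = 0.6650.
ζ = δ/√(4π² + δ²) = 0.6650/√(39.48 + 0.442) = 0.6650/6.318 = 0.1052.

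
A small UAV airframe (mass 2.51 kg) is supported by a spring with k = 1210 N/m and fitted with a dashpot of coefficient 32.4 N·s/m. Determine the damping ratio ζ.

0.294

ω_n = √(k/m) = √(1210/2.51) = 21.96 rad/s.
Critical damping c_c = 2√(k·m) = 2√(1210 × 2.51) = 110.2 N·s/m, so ζ = c/c_c = 32.4/110.2 = 0.2940.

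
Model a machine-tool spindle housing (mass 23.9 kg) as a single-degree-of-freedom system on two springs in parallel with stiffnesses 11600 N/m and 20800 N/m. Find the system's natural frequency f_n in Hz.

5.86 Hz

Parallel springs add: k_eq = 11600 + 20800 = 32400 N/m.
ω_n = √(k_eq/m) = √(32400/23.9) = √1356 = 36.82 rad/s.
f_n = ω_n/(2π) = 36.82/6.283 = 5.860 Hz.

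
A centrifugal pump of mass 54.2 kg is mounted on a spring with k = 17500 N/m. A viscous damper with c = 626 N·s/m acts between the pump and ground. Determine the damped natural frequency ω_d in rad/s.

ω_n = √(k/m) = √(17500/54.2) = 17.97 rad/s.
Critical damping c_c = 2√(k·m) = 2√(17500 × 54.2) = 1948 N·s/m, so ζ = c/c_c = 626/1948 = 0.3214.
ω_d = ω_n√(1 − ζ²) = 17.97 × √(1 − 0.103) = 17.02 rad/s.

17.0 rad/s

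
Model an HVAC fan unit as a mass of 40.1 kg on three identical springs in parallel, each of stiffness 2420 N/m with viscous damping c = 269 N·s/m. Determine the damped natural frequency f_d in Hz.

2.07 Hz

Parallel springs add: k_eq = 3 × 2420 = 7260 N/m.
ω_n = √(k_eq/m) = √(7260/40.1) = 13.46 rad/s.
Critical damping c_c = 2√(k_eq·m) = 2√(7260 × 40.1) = 1079 N·s/m, so ζ = c/c_c = 269/1079 = 0.2493.
ω_d = ω_n√(1 − ζ²) = 13.46 × √(1 − 0.0621) = 13.03 rad/s.
f_d = ω_d/(2π) = 2.074 Hz.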